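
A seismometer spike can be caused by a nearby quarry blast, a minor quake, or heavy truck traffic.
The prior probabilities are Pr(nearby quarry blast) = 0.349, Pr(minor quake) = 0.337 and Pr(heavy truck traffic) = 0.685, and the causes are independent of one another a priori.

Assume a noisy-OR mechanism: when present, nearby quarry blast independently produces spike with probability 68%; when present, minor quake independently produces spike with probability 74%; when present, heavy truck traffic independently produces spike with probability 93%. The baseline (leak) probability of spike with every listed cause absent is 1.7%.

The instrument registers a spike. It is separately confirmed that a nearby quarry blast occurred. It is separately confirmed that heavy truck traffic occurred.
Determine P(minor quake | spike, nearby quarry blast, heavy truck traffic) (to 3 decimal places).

Under noisy-OR, P(spike | causes) = 1 − (1−0.017)·∏(1−qᵢ) over the active causes.
Numerator (weight on configurations with minor quake): 0.994275×0.337 = 0.335071
Denominator P(spike | nearby quarry blast, heavy truck traffic): 0.977981×0.663 + 0.994275×0.337 = 0.983472
P(minor quake | spike, nearby quarry blast, heavy truck traffic) = 0.335071/0.983472 ≈ 0.341

P(minor quake | spike, nearby quarry blast, heavy truck traffic) ≈ 0.341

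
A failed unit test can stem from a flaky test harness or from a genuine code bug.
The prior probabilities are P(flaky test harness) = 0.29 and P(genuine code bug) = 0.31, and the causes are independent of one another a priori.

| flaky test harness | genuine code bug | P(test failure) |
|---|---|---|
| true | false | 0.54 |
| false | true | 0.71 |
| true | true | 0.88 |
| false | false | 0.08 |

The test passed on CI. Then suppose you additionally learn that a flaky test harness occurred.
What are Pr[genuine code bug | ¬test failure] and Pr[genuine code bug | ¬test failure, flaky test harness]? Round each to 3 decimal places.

Pr[genuine code bug | ¬test failure] ≈ 0.121; Pr[genuine code bug | ¬test failure, flaky test harness] ≈ 0.105

P(¬test failure) = 0.92*0.71*0.69 + 0.29*0.71*0.31 + 0.46*0.29*0.69 + 0.12*0.29*0.31 = 0.450708 + 0.063829 + 0.092046 + 0.010788 = 0.617371
Of this, 0.074617 comes from 0.063829 + 0.010788 (the genuine code bug=true cases).
So P(genuine code bug | ¬test failure) = 0.074617/0.617371 ≈ 0.121.

With the extra evidence:
P(¬test failure | flaky test harness) = 0.46*0.69 + 0.12*0.31 = 0.317400 + 0.037200 = 0.354600
Restricting to configurations with genuine code bug present: 0.12*0.31 = 0.037200.
Hence the posterior is 0.037200/0.354600 ≈ 0.105.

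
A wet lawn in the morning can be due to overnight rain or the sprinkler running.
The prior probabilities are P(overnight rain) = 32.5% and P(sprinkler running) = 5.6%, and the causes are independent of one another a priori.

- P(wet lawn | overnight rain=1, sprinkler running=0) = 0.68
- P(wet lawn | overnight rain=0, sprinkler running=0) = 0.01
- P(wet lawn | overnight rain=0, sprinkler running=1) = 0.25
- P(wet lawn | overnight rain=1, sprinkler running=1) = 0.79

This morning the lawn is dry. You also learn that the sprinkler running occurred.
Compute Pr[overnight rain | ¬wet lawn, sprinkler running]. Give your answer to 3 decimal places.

Weight on overnight rain=true, given the evidence: 0.21*0.325 = 0.068250
The normalizing constant is 0.75*0.675 + 0.21*0.325 = 0.574500
Posterior = 0.068250 / 0.574500 ≈ 0.119

Pr[overnight rain | ¬wet lawn, sprinkler running] ≈ 0.119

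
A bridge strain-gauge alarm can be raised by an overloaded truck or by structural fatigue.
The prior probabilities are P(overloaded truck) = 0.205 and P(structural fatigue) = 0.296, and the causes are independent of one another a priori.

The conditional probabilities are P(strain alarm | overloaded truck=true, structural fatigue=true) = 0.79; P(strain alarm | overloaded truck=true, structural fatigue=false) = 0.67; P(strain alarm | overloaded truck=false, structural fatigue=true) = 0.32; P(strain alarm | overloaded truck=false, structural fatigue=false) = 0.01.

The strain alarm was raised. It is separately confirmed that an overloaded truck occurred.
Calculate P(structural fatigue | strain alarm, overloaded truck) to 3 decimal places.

P(structural fatigue | strain alarm, overloaded truck) ≈ 0.331

For the numerator, keep only structural fatigue=true terms: 0.79*0.296 = 0.233840
Normalizer over all consistent configurations: 0.67*0.704 + 0.79*0.296 = 0.705520
P(structural fatigue | strain alarm, overloaded truck) = 0.233840/0.705520 ≈ 0.331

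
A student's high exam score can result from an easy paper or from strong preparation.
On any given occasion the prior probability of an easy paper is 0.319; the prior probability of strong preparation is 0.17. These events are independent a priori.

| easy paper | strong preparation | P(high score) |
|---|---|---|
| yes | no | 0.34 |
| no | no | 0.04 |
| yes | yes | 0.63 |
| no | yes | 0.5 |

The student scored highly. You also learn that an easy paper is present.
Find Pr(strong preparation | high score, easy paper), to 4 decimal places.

Sum P(high score|·) weighted by the priors over both values of strong preparation:
  P(high score | easy paper) = 0.34·0.83 + 0.63·0.17
        = 0.282200 + 0.107100 = 0.389300
Keeping only the strong preparation-present terms gives 0.107100, so
  P(strong preparation | high score, easy paper) = 0.107100 / 0.389300 ≈ 0.2751

Pr(strong preparation | high score, easy paper) ≈ 0.2751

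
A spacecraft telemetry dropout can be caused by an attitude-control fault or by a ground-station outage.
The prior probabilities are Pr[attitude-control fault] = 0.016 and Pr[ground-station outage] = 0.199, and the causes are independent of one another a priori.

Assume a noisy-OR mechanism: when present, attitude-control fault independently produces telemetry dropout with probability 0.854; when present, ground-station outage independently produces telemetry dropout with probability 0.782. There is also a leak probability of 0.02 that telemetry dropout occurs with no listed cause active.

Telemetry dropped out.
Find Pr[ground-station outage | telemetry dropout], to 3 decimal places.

Pr[ground-station outage | telemetry dropout] ≈ 0.854

Under noisy-OR, P(telemetry dropout | causes) = 1 − (1−0.02)·∏(1−qᵢ) over the active causes.
Weight on ground-station outage=true, given the evidence: 0.153982 + 0.003085 = 0.157067
The normalizing constant is 0.02×0.984×0.801 + 0.78636×0.984×0.199 + 0.85692×0.016×0.801 + 0.968809×0.016×0.199 = 0.183813
P(ground-station outage | telemetry dropout) = 0.157067/0.183813 ≈ 0.854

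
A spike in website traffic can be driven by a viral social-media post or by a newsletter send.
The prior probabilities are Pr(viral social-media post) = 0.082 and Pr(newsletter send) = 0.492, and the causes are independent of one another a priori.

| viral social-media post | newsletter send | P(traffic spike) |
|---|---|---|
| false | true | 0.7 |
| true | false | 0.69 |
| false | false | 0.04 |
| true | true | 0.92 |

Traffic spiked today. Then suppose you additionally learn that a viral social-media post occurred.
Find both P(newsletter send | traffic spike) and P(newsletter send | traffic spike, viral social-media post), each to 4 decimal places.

Numerator (weight on configurations with newsletter send): 0.316159 + 0.037116 = 0.353275
The normalizing constant is 0.04×0.918×0.508 + 0.7×0.918×0.492 + 0.69×0.082×0.508 + 0.92×0.082×0.492 = 0.400672
P(newsletter send | traffic spike) = 0.353275/0.400672 ≈ 0.8817

Now also conditioning on viral social-media post=true:
For the numerator, keep only newsletter send=true terms: 0.92*0.492 = 0.452640
The normalizing constant is 0.69*0.508 + 0.92*0.492 = 0.803160
P(newsletter send | traffic spike, viral social-media post) = 0.452640/0.803160 ≈ 0.5636

P(newsletter send | traffic spike) ≈ 0.8817; P(newsletter send | traffic spike, viral social-media post) ≈ 0.5636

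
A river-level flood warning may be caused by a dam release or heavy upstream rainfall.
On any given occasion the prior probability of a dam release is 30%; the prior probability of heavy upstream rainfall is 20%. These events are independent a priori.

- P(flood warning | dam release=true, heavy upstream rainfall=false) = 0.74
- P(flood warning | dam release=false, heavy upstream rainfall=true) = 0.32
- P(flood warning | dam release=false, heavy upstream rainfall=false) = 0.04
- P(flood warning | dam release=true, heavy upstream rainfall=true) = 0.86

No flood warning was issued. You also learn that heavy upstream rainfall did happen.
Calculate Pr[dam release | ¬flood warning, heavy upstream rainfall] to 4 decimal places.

Pr[dam release | ¬flood warning, heavy upstream rainfall] ≈ 0.0811

Enumerate both values of dam release and weight by the priors:
  P(¬flood warning | heavy upstream rainfall) = 0.68×0.7 + 0.14×0.3
        = 0.476000 + 0.042000 = 0.518000
The terms with dam release present sum to 0.042000, so
  P(dam release | ¬flood warning, heavy upstream rainfall) = 0.042000 / 0.518000 ≈ 0.0811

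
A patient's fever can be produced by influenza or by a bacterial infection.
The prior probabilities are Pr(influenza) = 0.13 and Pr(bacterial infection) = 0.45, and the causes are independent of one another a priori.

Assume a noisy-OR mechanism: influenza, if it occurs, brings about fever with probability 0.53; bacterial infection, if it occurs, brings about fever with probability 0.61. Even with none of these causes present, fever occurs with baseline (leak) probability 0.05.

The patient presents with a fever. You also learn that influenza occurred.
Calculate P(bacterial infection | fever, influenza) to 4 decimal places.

Under noisy-OR, P(fever | causes) = 1 − (1−0.05)·∏(1−qᵢ) over the active causes.
P(fever | influenza) = 0.5535·0.55 + 0.825865·0.45 = 0.304425 + 0.371639 = 0.676064
Of this, 0.371639 comes from 0.825865·0.45 (the bacterial infection=true cases).
P(bacterial infection | fever, influenza) = 0.371639 / 0.676064 ≈ 0.5497

P(bacterial infection | fever, influenza) ≈ 0.5497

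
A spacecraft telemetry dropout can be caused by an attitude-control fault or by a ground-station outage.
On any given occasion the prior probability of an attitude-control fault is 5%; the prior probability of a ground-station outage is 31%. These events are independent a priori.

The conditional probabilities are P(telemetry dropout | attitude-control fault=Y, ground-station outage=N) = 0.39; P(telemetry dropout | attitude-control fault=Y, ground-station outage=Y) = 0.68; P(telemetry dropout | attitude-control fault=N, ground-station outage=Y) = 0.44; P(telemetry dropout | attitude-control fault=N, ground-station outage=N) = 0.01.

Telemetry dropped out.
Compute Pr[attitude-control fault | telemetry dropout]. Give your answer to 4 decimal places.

Sum P(telemetry dropout|·) weighted by the priors over the 4 (attitude-control fault, ground-station outage) configurations:
  P(telemetry dropout) = 0.01×0.95×0.69 + 0.44×0.95×0.31 + 0.39×0.05×0.69 + 0.68×0.05×0.31
        = 0.006555 + 0.129580 + 0.013455 + 0.010540 = 0.160130
Keeping only the attitude-control fault-present terms gives 0.023995, so
  P(attitude-control fault | telemetry dropout) = 0.023995 / 0.160130 ≈ 0.1498

Pr[attitude-control fault | telemetry dropout] ≈ 0.1498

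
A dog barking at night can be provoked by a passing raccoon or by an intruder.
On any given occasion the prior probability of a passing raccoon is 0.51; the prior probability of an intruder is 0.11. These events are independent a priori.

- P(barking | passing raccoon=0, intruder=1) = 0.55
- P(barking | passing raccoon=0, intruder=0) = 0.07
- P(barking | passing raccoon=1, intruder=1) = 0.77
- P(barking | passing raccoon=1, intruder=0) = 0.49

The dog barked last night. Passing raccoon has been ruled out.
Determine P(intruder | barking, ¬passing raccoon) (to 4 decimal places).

P(barking | ¬passing raccoon) = 0.07×0.89 + 0.55×0.11 = 0.062300 + 0.060500 = 0.122800
Of this, 0.060500 comes from 0.55×0.11 (the intruder=true cases).
So P(intruder | barking, ¬passing raccoon) = 0.060500/0.122800 ≈ 0.4927.

P(intruder | barking, ¬passing raccoon) ≈ 0.4927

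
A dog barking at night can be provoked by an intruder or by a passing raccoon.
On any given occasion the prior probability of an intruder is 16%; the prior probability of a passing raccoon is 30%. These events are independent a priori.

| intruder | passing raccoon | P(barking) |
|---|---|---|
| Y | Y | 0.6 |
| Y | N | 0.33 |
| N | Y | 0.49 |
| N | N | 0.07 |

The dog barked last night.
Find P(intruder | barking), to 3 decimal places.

P(intruder | barking) ≈ 0.285

By total probability over the 4 (intruder, passing raccoon) configurations:
  P(barking) = 0.07×0.84×0.7 + 0.49×0.84×0.3 + 0.33×0.16×0.7 + 0.6×0.16×0.3
        = 0.041160 + 0.123480 + 0.036960 + 0.028800 = 0.230400
Configurations with intruder contribute 0.065760, so
  P(intruder | barking) = 0.065760 / 0.230400 ≈ 0.285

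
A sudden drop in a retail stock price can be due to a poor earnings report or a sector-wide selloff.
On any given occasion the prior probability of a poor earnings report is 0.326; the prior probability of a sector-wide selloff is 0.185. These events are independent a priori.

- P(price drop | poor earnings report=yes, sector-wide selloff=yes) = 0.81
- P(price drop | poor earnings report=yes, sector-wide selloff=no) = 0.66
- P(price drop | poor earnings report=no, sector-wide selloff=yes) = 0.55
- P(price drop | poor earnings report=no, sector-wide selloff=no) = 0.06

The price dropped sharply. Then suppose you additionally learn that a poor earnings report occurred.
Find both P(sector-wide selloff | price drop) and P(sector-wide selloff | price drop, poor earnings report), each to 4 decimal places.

Enumerate the 4 (poor earnings report, sector-wide selloff) configurations and weight by the priors:
  P(price drop) = 0.06*0.674*0.815 + 0.55*0.674*0.185 + 0.66*0.326*0.815 + 0.81*0.326*0.185
        = 0.032959 + 0.068580 + 0.175355 + 0.048851 = 0.325745
Configurations with sector-wide selloff contribute 0.117431, so
  P(sector-wide selloff | price drop) = 0.117431 / 0.325745 ≈ 0.3605

With the extra evidence:
Numerator (weight on configurations with sector-wide selloff): 0.81×0.185 = 0.149850
The normalizing constant is 0.66×0.815 + 0.81×0.185 = 0.687750
Posterior = 0.149850 / 0.687750 ≈ 0.2179

P(sector-wide selloff | price drop) ≈ 0.3605; P(sector-wide selloff | price drop, poor earnings report) ≈ 0.2179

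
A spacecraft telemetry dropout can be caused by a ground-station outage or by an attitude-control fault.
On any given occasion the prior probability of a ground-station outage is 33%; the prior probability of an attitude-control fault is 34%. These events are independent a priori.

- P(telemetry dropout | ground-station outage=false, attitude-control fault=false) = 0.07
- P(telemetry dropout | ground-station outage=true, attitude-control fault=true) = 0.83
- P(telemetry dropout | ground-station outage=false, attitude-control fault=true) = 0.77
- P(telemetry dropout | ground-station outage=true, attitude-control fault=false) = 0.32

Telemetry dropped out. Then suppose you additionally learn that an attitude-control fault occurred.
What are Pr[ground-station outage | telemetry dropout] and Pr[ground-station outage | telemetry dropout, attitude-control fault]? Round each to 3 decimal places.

By total probability over the 4 (ground-station outage, attitude-control fault) configurations:
  P(telemetry dropout) = 0.07·0.67·0.66 + 0.77·0.67·0.34 + 0.32·0.33·0.66 + 0.83·0.33·0.34
        = 0.030954 + 0.175406 + 0.069696 + 0.093126 = 0.369182
Keeping only the ground-station outage-present terms gives 0.162822, so
  P(ground-station outage | telemetry dropout) = 0.162822 / 0.369182 ≈ 0.441

With the extra evidence:
Sum P(telemetry dropout|·) weighted by the priors over both values of ground-station outage:
  P(telemetry dropout | attitude-control fault) = 0.77·0.67 + 0.83·0.33
        = 0.515900 + 0.273900 = 0.789800
Configurations with ground-station outage contribute 0.273900, so
  P(ground-station outage | telemetry dropout, attitude-control fault) = 0.273900 / 0.789800 ≈ 0.347
This is intercausal reasoning (explaining away): once attitude-control fault accounts for the telemetry dropout, ground-station outage becomes less likely.

Pr[ground-station outage | telemetry dropout] ≈ 0.441; Pr[ground-station outage | telemetry dropout, attitude-control fault] ≈ 0.347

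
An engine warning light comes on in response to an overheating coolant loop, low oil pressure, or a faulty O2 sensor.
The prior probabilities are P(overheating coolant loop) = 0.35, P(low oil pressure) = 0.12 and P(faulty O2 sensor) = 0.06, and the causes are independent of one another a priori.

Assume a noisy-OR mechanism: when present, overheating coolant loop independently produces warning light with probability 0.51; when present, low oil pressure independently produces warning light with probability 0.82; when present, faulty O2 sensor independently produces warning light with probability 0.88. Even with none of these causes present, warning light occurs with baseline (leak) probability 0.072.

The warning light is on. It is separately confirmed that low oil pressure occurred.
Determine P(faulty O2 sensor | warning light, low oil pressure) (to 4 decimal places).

P(faulty O2 sensor | warning light, low oil pressure) ≈ 0.0678

Under noisy-OR, P(warning light | causes) = 1 − (1−0.072)·∏(1−qᵢ) over the active causes.
Enumerate the 4 (overheating coolant loop, faulty O2 sensor) configurations and weight by the priors:
  P(warning light | low oil pressure) = 0.83296*0.65*0.94 + 0.979955*0.65*0.06 + 0.91815*0.35*0.94 + 0.990178*0.35*0.06
        = 0.508939 + 0.038218 + 0.302071 + 0.020794 = 0.870022
The terms with faulty O2 sensor present sum to 0.059012, so
  P(faulty O2 sensor | warning light, low oil pressure) = 0.059012 / 0.870022 ≈ 0.0678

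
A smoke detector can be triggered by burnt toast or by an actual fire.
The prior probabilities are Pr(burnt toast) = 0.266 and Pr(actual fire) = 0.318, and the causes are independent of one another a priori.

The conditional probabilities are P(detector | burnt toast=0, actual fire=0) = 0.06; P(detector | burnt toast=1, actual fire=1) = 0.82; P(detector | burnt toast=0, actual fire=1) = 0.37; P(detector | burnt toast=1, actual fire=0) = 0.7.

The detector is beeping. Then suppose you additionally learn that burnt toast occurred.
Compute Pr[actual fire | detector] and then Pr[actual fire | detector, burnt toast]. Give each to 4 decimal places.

P(detector) = 0.06×0.734×0.682 + 0.37×0.734×0.318 + 0.7×0.266×0.682 + 0.82×0.266×0.318 = 0.030035 + 0.086362 + 0.126988 + 0.069362 = 0.312747
Of this, 0.155724 comes from 0.086362 + 0.069362 (the actual fire=true cases).
P(actual fire | detector) = 0.155724 / 0.312747 ≈ 0.4979

Now also conditioning on burnt toast=true:
Sum P(detector|·) weighted by the priors over both values of actual fire:
  P(detector | burnt toast) = 0.7·0.682 + 0.82·0.318
        = 0.477400 + 0.260760 = 0.738160
Configurations with actual fire contribute 0.260760, so
  P(actual fire | detector, burnt toast) = 0.260760 / 0.738160 ≈ 0.3533
This is intercausal reasoning (explaining away): once burnt toast accounts for the detector, actual fire becomes less likely.

Pr[actual fire | detector] ≈ 0.4979; Pr[actual fire | detector, burnt toast] ≈ 0.3533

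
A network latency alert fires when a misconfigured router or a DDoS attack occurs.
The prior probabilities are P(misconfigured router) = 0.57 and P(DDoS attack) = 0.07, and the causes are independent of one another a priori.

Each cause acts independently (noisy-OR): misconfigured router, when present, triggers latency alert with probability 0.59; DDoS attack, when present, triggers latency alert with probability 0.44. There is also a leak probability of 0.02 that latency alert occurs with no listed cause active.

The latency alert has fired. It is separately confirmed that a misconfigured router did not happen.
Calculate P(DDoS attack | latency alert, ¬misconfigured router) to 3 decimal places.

Under noisy-OR, P(latency alert | causes) = 1 − (1−0.02)·∏(1−qᵢ) over the active causes.
Numerator (weight on configurations with DDoS attack): 0.4512·0.07 = 0.031584
Denominator P(latency alert | ¬misconfigured router): 0.02·0.93 + 0.4512·0.07 = 0.050184
Posterior = 0.031584 / 0.050184 ≈ 0.629

P(DDoS attack | latency alert, ¬misconfigured router) ≈ 0.629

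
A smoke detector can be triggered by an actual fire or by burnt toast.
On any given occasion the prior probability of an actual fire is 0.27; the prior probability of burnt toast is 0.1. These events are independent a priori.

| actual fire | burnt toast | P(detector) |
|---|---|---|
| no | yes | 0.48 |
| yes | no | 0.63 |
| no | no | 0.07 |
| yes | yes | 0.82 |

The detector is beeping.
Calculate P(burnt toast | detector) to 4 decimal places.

P(burnt toast | detector) ≈ 0.2231

By total probability over the 4 (actual fire, burnt toast) configurations:
  P(detector) = 0.07*0.73*0.9 + 0.48*0.73*0.1 + 0.63*0.27*0.9 + 0.82*0.27*0.1
        = 0.045990 + 0.035040 + 0.153090 + 0.022140 = 0.256260
The terms with burnt toast present sum to 0.057180, so
  P(burnt toast | detector) = 0.057180 / 0.256260 ≈ 0.2231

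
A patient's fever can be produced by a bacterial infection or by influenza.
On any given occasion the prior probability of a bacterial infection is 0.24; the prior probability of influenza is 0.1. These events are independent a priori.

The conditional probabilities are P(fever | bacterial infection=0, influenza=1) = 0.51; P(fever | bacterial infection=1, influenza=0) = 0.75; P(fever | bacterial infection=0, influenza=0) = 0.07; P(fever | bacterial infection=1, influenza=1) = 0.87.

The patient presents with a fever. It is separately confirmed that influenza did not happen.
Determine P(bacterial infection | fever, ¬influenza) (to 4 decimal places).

P(bacterial infection | fever, ¬influenza) ≈ 0.7719

P(fever | ¬influenza) = 0.07·0.76 + 0.75·0.24 = 0.053200 + 0.180000 = 0.233200
Restricting to configurations with bacterial infection present: 0.75·0.24 = 0.180000.
P(bacterial infection | fever, ¬influenza) = 0.180000 / 0.233200 ≈ 0.7719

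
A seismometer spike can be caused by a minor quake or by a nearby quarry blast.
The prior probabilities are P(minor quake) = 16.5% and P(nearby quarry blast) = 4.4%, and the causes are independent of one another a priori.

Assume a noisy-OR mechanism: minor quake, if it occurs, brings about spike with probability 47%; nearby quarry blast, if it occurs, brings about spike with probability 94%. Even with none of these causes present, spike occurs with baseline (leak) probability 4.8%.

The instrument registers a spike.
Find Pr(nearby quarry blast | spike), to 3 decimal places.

Pr(nearby quarry blast | spike) ≈ 0.264

Under noisy-OR, P(spike | causes) = 1 − (1−0.048)·∏(1−qᵢ) over the active causes.
P(spike) = 0.048*0.835*0.956 + 0.94288*0.835*0.044 + 0.49544*0.165*0.956 + 0.969726*0.165*0.044 = 0.038316 + 0.034641 + 0.078151 + 0.007040 = 0.158148
Restricting to configurations with nearby quarry blast present: 0.034641 + 0.007040 = 0.041681.
P(nearby quarry blast | spike) = 0.041681 / 0.158148 ≈ 0.264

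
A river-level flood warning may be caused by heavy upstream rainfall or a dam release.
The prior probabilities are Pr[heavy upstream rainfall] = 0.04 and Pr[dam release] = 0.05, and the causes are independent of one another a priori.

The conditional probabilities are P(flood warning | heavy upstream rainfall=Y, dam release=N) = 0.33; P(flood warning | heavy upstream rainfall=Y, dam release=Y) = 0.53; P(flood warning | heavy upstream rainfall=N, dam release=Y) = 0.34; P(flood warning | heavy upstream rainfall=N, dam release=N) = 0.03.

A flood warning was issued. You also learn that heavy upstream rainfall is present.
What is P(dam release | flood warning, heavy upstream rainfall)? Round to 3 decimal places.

For the numerator, keep only dam release=true terms: 0.53×0.05 = 0.026500
Denominator P(flood warning | heavy upstream rainfall): 0.33×0.95 + 0.53×0.05 = 0.340000
Posterior = 0.026500 / 0.340000 ≈ 0.078

P(dam release | flood warning, heavy upstream rainfall) ≈ 0.078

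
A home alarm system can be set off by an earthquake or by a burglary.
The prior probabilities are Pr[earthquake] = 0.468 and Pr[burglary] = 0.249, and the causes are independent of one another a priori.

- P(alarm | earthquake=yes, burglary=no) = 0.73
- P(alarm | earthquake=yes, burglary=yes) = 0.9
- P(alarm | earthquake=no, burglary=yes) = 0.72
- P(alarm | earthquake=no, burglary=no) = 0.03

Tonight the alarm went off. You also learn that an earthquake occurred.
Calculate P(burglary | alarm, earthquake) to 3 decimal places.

P(burglary | alarm, earthquake) ≈ 0.290

Enumerate both values of burglary and weight by the priors:
  P(alarm | earthquake) = 0.73×0.751 + 0.9×0.249
        = 0.548230 + 0.224100 = 0.772330
Keeping only the burglary-present terms gives 0.224100, so
  P(burglary | alarm, earthquake) = 0.224100 / 0.772330 ≈ 0.290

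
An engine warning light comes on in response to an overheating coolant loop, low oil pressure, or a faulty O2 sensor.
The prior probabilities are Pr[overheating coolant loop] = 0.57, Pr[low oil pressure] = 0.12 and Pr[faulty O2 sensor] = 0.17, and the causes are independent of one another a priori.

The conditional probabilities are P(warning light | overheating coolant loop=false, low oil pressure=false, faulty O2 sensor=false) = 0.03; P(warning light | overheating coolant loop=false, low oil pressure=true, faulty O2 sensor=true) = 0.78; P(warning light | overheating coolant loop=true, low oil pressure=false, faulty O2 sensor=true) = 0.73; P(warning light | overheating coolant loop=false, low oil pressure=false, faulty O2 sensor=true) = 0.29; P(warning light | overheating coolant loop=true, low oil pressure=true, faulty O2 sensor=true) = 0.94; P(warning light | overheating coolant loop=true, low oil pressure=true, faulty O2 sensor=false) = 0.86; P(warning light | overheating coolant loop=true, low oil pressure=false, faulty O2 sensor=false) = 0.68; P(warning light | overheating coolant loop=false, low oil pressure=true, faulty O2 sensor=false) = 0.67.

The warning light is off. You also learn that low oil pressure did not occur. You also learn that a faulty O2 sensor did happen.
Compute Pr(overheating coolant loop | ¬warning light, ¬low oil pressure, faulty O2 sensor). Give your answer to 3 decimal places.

Weight on overheating coolant loop=true, given the evidence: 0.27×0.57 = 0.153900
Normalizer over all consistent configurations: 0.71×0.43 + 0.27×0.57 = 0.459200
Posterior = 0.153900 / 0.459200 ≈ 0.335

Pr(overheating coolant loop | ¬warning light, ¬low oil pressure, faulty O2 sensor) ≈ 0.335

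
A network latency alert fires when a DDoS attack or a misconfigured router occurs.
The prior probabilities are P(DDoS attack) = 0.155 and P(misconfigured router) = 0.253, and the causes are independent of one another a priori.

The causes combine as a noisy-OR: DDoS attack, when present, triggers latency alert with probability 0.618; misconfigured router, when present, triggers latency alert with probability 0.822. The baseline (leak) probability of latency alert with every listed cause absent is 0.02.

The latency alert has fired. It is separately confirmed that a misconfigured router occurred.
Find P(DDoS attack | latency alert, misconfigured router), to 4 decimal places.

Under noisy-OR, P(latency alert | causes) = 1 − (1−0.02)·∏(1−qᵢ) over the active causes.
P(latency alert | misconfigured router) = 0.82556×0.845 + 0.933364×0.155 = 0.697598 + 0.144671 = 0.842269
The DDoS attack-present share is 0.933364×0.155 = 0.144671.
Hence the posterior is 0.144671/0.842269 ≈ 0.1718.

P(DDoS attack | latency alert, misconfigured router) ≈ 0.1718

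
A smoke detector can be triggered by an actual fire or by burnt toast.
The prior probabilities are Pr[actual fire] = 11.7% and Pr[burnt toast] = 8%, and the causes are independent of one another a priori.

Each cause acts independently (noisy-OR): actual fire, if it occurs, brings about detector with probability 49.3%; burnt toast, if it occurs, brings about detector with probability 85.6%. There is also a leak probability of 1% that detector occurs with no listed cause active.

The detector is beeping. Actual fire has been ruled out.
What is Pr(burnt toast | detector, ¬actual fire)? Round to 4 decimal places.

Under noisy-OR, P(detector | causes) = 1 − (1−0.01)·∏(1−qᵢ) over the active causes.
P(detector | ¬actual fire) = 0.01·0.92 + 0.85744·0.08 = 0.009200 + 0.068595 = 0.077795
Of this, 0.068595 comes from 0.85744·0.08 (the burnt toast=true cases).
Hence the posterior is 0.068595/0.077795 ≈ 0.8817.

Pr(burnt toast | detector, ¬actual fire) ≈ 0.8817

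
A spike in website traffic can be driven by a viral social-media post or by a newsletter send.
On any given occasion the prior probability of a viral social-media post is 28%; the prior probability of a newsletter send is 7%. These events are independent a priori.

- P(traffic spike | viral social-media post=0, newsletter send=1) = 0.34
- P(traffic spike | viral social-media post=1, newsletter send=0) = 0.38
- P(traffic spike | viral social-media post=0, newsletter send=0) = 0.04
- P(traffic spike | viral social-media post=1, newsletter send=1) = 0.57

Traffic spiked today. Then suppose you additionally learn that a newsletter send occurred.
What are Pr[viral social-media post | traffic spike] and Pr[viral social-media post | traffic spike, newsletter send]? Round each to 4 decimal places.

Pr[viral social-media post | traffic spike] ≈ 0.7149; Pr[viral social-media post | traffic spike, newsletter send] ≈ 0.3947

For the numerator, keep only viral social-media post=true terms: 0.098952 + 0.011172 = 0.110124
Normalizer over all consistent configurations: 0.04*0.72*0.93 + 0.34*0.72*0.07 + 0.38*0.28*0.93 + 0.57*0.28*0.07 = 0.154044
P(viral social-media post | traffic spike) = 0.110124/0.154044 ≈ 0.7149

Now also conditioning on newsletter send=true:
Weight on viral social-media post=true, given the evidence: 0.57·0.28 = 0.159600
Denominator P(traffic spike | newsletter send): 0.34·0.72 + 0.57·0.28 = 0.404400
P(viral social-media post | traffic spike, newsletter send) = 0.159600/0.404400 ≈ 0.3947
Conditioning on newsletter send lowers the posterior on viral social-media post: the classic explaining-away effect in a common-effect structure.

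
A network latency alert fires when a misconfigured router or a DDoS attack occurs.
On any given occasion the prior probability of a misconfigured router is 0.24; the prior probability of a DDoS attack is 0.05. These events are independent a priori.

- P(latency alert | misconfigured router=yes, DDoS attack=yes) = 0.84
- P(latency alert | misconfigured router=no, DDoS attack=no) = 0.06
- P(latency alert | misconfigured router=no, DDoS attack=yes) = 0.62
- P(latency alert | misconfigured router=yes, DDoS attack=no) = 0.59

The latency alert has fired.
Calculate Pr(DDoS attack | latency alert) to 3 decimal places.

Enumerate the 4 (misconfigured router, DDoS attack) configurations and weight by the priors:
  P(latency alert) = 0.06×0.76×0.95 + 0.62×0.76×0.05 + 0.59×0.24×0.95 + 0.84×0.24×0.05
        = 0.043320 + 0.023560 + 0.134520 + 0.010080 = 0.211480
Configurations with DDoS attack contribute 0.033640, so
  P(DDoS attack | latency alert) = 0.033640 / 0.211480 ≈ 0.159

Pr(DDoS attack | latency alert) ≈ 0.159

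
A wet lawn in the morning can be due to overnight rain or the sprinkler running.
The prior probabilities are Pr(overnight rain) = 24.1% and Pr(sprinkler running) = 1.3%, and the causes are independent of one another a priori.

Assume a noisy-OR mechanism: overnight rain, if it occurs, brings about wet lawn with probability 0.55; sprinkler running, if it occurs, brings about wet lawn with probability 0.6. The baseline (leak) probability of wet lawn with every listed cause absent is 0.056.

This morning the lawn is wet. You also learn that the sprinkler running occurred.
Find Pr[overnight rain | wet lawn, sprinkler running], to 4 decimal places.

Pr[overnight rain | wet lawn, sprinkler running] ≈ 0.2975

Under noisy-OR, P(wet lawn | causes) = 1 − (1−0.056)·∏(1−qᵢ) over the active causes.
P(wet lawn | sprinkler running) = 0.6224·0.759 + 0.83008·0.241 = 0.472402 + 0.200049 = 0.672451
Restricting to configurations with overnight rain present: 0.83008·0.241 = 0.200049.
So P(overnight rain | wet lawn, sprinkler running) = 0.200049/0.672451 ≈ 0.2975.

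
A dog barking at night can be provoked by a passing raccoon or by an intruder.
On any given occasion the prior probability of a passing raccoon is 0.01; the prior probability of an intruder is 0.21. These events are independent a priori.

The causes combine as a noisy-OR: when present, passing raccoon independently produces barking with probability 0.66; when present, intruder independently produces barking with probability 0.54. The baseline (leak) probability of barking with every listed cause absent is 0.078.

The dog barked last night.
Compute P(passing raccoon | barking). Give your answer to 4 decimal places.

P(passing raccoon | barking) ≈ 0.0384

Under noisy-OR, P(barking | causes) = 1 − (1−0.078)·∏(1−qᵢ) over the active causes.
P(barking) = 0.078·0.99·0.79 + 0.57588·0.99·0.21 + 0.68652·0.01·0.79 + 0.855799·0.01·0.21 = 0.061004 + 0.119725 + 0.005424 + 0.001797 = 0.187950
Of this, 0.007221 comes from 0.005424 + 0.001797 (the passing raccoon=true cases).
Hence the posterior is 0.007221/0.187950 ≈ 0.0384.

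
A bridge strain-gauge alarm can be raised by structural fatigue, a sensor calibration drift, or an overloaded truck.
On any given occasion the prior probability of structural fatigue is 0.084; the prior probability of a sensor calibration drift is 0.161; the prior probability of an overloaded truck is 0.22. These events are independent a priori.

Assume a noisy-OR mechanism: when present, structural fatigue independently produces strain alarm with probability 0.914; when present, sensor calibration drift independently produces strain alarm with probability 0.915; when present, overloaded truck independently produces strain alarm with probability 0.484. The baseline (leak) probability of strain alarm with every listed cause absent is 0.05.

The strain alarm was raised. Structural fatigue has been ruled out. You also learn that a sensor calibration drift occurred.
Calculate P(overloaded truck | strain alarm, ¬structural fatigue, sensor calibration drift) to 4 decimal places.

Under noisy-OR, P(strain alarm | causes) = 1 − (1−0.05)·∏(1−qᵢ) over the active causes.
Sum P(strain alarm|·) weighted by the priors over both values of overloaded truck:
  P(strain alarm | ¬structural fatigue, sensor calibration drift) = 0.91925*0.78 + 0.958333*0.22
        = 0.717015 + 0.210833 = 0.927848
Configurations with overloaded truck contribute 0.210833, so
  P(overloaded truck | strain alarm, ¬structural fatigue, sensor calibration drift) = 0.210833 / 0.927848 ≈ 0.2272

P(overloaded truck | strain alarm, ¬structural fatigue, sensor calibration drift) ≈ 0.2272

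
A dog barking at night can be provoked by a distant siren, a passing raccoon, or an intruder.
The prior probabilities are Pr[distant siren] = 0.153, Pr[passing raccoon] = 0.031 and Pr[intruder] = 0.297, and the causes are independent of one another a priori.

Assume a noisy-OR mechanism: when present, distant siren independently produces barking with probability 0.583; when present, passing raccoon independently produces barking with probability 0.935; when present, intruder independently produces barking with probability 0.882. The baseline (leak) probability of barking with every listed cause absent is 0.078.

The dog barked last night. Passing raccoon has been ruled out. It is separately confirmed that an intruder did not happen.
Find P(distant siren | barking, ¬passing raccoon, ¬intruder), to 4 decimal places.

P(distant siren | barking, ¬passing raccoon, ¬intruder) ≈ 0.5877

Under noisy-OR, P(barking | causes) = 1 − (1−0.078)·∏(1−qᵢ) over the active causes.
Enumerate both values of distant siren and weight by the priors:
  P(barking | ¬passing raccoon, ¬intruder) = 0.078·0.847 + 0.615526·0.153
        = 0.066066 + 0.094175 = 0.160241
Keeping only the distant siren-present terms gives 0.094175, so
  P(distant siren | barking, ¬passing raccoon, ¬intruder) = 0.094175 / 0.160241 ≈ 0.5877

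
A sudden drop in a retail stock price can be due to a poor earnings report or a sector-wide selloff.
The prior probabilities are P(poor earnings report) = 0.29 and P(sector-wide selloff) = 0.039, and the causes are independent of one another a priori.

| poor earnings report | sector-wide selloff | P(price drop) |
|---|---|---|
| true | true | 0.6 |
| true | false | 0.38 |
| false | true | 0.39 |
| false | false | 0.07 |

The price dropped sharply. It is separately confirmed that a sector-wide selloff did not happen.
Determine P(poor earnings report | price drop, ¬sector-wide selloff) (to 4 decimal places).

For the numerator, keep only poor earnings report=true terms: 0.38×0.29 = 0.110200
Denominator P(price drop | ¬sector-wide selloff): 0.07×0.71 + 0.38×0.29 = 0.159900
Posterior = 0.110200 / 0.159900 ≈ 0.6892

P(poor earnings report | price drop, ¬sector-wide selloff) ≈ 0.6892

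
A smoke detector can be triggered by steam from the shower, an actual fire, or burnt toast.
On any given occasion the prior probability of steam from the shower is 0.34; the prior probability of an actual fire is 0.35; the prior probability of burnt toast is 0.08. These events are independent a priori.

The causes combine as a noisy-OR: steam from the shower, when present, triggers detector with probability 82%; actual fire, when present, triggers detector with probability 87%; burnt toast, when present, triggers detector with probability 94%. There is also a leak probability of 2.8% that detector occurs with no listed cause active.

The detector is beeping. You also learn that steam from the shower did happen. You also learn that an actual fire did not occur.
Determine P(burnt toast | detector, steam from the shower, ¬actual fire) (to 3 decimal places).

Under noisy-OR, P(detector | causes) = 1 − (1−0.028)·∏(1−qᵢ) over the active causes.
For the numerator, keep only burnt toast=true terms: 0.989502×0.08 = 0.079160
The normalizing constant is 0.82504×0.92 + 0.989502×0.08 = 0.838197
P(burnt toast | detector, steam from the shower, ¬actual fire) = 0.079160/0.838197 ≈ 0.094

P(burnt toast | detector, steam from the shower, ¬actual fire) ≈ 0.094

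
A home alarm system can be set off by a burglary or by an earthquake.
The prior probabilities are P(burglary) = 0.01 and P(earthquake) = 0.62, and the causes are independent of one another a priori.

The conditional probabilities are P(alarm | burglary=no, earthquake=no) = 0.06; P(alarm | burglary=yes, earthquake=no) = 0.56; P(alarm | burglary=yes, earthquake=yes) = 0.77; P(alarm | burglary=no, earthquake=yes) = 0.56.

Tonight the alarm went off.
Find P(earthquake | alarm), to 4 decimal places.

P(earthquake | alarm) ≈ 0.9338

Numerator (weight on configurations with earthquake): 0.343728 + 0.004774 = 0.348502
Normalizer over all consistent configurations: 0.06·0.99·0.38 + 0.56·0.99·0.62 + 0.56·0.01·0.38 + 0.77·0.01·0.62 = 0.373202
P(earthquake | alarm) = 0.348502/0.373202 ≈ 0.9338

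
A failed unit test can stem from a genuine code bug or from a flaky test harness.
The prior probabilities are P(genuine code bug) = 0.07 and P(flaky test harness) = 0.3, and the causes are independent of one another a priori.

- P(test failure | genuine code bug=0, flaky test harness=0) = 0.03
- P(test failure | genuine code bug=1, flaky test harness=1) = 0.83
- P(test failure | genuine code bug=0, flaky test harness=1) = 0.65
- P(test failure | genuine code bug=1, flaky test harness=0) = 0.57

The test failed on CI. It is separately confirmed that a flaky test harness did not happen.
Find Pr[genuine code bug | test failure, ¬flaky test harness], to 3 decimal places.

P(test failure | ¬flaky test harness) = 0.03×0.93 + 0.57×0.07 = 0.027900 + 0.039900 = 0.067800
Of this, 0.039900 comes from 0.57×0.07 (the genuine code bug=true cases).
P(genuine code bug | test failure, ¬flaky test harness) = 0.039900 / 0.067800 ≈ 0.588

Pr[genuine code bug | test failure, ¬flaky test harness] ≈ 0.588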